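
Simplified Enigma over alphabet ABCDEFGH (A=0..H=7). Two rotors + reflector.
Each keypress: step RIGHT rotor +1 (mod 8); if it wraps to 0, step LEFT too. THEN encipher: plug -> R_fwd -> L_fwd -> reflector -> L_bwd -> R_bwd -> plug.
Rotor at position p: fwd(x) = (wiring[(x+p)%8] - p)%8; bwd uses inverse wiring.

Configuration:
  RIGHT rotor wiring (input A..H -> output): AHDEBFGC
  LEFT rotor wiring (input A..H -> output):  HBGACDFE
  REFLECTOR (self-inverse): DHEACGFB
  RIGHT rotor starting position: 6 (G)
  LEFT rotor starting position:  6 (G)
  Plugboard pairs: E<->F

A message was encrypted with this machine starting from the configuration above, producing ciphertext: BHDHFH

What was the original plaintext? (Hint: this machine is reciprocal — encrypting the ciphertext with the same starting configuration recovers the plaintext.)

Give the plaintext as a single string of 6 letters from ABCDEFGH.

Char 1 ('B'): step: R->7, L=6; B->plug->B->R->B->L->G->refl->F->L'->H->R'->H->plug->H
Char 2 ('H'): step: R->0, L->7 (L advanced); H->plug->H->R->C->L->C->refl->E->L'->G->R'->G->plug->G
Char 3 ('D'): step: R->1, L=7; D->plug->D->R->A->L->F->refl->G->L'->H->R'->H->plug->H
Char 4 ('H'): step: R->2, L=7; H->plug->H->R->F->L->D->refl->A->L'->B->R'->A->plug->A
Char 5 ('F'): step: R->3, L=7; F->plug->E->R->H->L->G->refl->F->L'->A->R'->H->plug->H
Char 6 ('H'): step: R->4, L=7; H->plug->H->R->A->L->F->refl->G->L'->H->R'->G->plug->G

Answer: HGHAHG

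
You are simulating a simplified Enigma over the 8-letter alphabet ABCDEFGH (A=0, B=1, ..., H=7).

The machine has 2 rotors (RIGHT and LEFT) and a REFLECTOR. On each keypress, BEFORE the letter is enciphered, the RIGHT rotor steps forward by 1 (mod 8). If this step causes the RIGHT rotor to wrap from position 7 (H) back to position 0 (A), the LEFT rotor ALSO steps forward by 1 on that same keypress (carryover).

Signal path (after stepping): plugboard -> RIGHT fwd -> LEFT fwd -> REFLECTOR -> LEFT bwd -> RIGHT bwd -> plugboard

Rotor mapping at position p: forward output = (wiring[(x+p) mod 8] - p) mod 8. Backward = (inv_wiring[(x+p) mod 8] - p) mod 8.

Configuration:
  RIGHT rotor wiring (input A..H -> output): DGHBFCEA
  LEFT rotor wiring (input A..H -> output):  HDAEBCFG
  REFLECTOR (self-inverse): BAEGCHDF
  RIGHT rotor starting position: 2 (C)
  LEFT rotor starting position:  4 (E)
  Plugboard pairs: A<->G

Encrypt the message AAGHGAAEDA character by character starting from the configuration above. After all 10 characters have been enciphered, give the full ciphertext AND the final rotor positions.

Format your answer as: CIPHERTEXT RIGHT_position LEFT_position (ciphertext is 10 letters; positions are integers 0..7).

Answer: GBHEBEFABE 4 5

Derivation:
Char 1 ('A'): step: R->3, L=4; A->plug->G->R->D->L->C->refl->E->L'->G->R'->A->plug->G
Char 2 ('A'): step: R->4, L=4; A->plug->G->R->D->L->C->refl->E->L'->G->R'->B->plug->B
Char 3 ('G'): step: R->5, L=4; G->plug->A->R->F->L->H->refl->F->L'->A->R'->H->plug->H
Char 4 ('H'): step: R->6, L=4; H->plug->H->R->E->L->D->refl->G->L'->B->R'->E->plug->E
Char 5 ('G'): step: R->7, L=4; G->plug->A->R->B->L->G->refl->D->L'->E->R'->B->plug->B
Char 6 ('A'): step: R->0, L->5 (L advanced); A->plug->G->R->E->L->G->refl->D->L'->F->R'->E->plug->E
Char 7 ('A'): step: R->1, L=5; A->plug->G->R->H->L->E->refl->C->L'->D->R'->F->plug->F
Char 8 ('E'): step: R->2, L=5; E->plug->E->R->C->L->B->refl->A->L'->B->R'->G->plug->A
Char 9 ('D'): step: R->3, L=5; D->plug->D->R->B->L->A->refl->B->L'->C->R'->B->plug->B
Char 10 ('A'): step: R->4, L=5; A->plug->G->R->D->L->C->refl->E->L'->H->R'->E->plug->E
Final: ciphertext=GBHEBEFABE, RIGHT=4, LEFT=5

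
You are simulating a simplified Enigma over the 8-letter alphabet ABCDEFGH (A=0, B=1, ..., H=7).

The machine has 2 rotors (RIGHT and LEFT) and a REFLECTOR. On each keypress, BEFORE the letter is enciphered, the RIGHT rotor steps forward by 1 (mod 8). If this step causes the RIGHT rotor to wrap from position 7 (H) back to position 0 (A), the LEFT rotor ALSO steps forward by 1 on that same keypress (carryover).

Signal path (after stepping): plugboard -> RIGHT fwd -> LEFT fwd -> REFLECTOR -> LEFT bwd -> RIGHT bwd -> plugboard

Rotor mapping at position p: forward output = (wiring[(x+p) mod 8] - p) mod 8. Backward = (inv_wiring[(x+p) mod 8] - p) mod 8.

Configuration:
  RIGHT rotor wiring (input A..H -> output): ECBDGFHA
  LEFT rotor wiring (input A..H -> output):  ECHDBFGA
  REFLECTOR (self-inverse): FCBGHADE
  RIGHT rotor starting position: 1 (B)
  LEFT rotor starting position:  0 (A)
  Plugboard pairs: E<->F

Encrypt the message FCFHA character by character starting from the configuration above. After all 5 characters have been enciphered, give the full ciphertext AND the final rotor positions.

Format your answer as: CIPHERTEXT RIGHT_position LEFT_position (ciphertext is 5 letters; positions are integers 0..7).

Char 1 ('F'): step: R->2, L=0; F->plug->E->R->F->L->F->refl->A->L'->H->R'->A->plug->A
Char 2 ('C'): step: R->3, L=0; C->plug->C->R->C->L->H->refl->E->L'->A->R'->A->plug->A
Char 3 ('F'): step: R->4, L=0; F->plug->E->R->A->L->E->refl->H->L'->C->R'->A->plug->A
Char 4 ('H'): step: R->5, L=0; H->plug->H->R->B->L->C->refl->B->L'->E->R'->F->plug->E
Char 5 ('A'): step: R->6, L=0; A->plug->A->R->B->L->C->refl->B->L'->E->R'->D->plug->D
Final: ciphertext=AAAED, RIGHT=6, LEFT=0

Answer: AAAED 6 0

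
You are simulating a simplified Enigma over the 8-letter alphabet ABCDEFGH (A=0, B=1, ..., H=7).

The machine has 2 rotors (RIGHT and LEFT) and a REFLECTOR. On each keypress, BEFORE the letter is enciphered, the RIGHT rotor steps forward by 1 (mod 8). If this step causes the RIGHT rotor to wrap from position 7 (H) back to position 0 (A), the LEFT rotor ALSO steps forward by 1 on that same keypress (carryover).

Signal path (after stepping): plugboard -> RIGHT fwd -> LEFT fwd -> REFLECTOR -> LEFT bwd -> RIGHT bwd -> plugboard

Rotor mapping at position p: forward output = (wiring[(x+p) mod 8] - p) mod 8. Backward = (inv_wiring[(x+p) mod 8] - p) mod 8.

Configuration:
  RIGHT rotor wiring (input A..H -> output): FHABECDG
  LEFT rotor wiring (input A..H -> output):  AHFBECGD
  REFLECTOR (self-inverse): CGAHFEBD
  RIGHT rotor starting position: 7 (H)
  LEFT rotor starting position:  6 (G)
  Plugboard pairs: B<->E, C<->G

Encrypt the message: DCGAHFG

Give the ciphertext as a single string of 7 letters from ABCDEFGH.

Answer: CGFGAGC

Derivation:
Char 1 ('D'): step: R->0, L->7 (L advanced); D->plug->D->R->B->L->B->refl->G->L'->D->R'->G->plug->C
Char 2 ('C'): step: R->1, L=7; C->plug->G->R->F->L->F->refl->E->L'->A->R'->C->plug->G
Char 3 ('G'): step: R->2, L=7; G->plug->C->R->C->L->A->refl->C->L'->E->R'->F->plug->F
Char 4 ('A'): step: R->3, L=7; A->plug->A->R->G->L->D->refl->H->L'->H->R'->C->plug->G
Char 5 ('H'): step: R->4, L=7; H->plug->H->R->F->L->F->refl->E->L'->A->R'->A->plug->A
Char 6 ('F'): step: R->5, L=7; F->plug->F->R->D->L->G->refl->B->L'->B->R'->C->plug->G
Char 7 ('G'): step: R->6, L=7; G->plug->C->R->H->L->H->refl->D->L'->G->R'->G->plug->C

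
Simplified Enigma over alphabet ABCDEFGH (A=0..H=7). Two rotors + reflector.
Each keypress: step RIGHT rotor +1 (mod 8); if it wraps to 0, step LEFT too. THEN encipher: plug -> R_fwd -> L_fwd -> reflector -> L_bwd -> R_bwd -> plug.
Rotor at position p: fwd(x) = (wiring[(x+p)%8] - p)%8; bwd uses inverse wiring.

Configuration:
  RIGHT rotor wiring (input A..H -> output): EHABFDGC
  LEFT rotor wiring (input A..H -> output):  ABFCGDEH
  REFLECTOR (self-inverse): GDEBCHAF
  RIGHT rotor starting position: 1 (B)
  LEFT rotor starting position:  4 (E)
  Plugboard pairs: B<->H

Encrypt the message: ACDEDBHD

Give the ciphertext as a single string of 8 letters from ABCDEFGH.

Answer: CGFDBEFE

Derivation:
Char 1 ('A'): step: R->2, L=4; A->plug->A->R->G->L->B->refl->D->L'->D->R'->C->plug->C
Char 2 ('C'): step: R->3, L=4; C->plug->C->R->A->L->C->refl->E->L'->E->R'->G->plug->G
Char 3 ('D'): step: R->4, L=4; D->plug->D->R->G->L->B->refl->D->L'->D->R'->F->plug->F
Char 4 ('E'): step: R->5, L=4; E->plug->E->R->C->L->A->refl->G->L'->H->R'->D->plug->D
Char 5 ('D'): step: R->6, L=4; D->plug->D->R->B->L->H->refl->F->L'->F->R'->H->plug->B
Char 6 ('B'): step: R->7, L=4; B->plug->H->R->H->L->G->refl->A->L'->C->R'->E->plug->E
Char 7 ('H'): step: R->0, L->5 (L advanced); H->plug->B->R->H->L->B->refl->D->L'->D->R'->F->plug->F
Char 8 ('D'): step: R->1, L=5; D->plug->D->R->E->L->E->refl->C->L'->C->R'->E->plug->E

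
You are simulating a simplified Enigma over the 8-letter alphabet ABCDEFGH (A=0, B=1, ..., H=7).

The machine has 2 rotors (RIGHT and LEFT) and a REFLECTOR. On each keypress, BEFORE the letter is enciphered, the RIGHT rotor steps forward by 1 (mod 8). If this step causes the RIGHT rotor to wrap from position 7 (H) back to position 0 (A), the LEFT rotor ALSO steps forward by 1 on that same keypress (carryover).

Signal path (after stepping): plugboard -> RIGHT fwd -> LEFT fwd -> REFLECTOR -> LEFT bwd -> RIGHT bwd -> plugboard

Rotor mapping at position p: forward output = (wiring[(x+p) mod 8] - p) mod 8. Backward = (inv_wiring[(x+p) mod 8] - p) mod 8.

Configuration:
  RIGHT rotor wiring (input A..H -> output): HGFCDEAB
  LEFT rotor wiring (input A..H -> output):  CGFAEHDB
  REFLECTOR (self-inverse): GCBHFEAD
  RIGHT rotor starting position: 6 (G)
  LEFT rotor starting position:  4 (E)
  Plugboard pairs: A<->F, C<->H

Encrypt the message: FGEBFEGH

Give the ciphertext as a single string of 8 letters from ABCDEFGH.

Char 1 ('F'): step: R->7, L=4; F->plug->A->R->C->L->H->refl->D->L'->B->R'->H->plug->C
Char 2 ('G'): step: R->0, L->5 (L advanced); G->plug->G->R->A->L->C->refl->B->L'->E->R'->F->plug->A
Char 3 ('E'): step: R->1, L=5; E->plug->E->R->D->L->F->refl->E->L'->C->R'->D->plug->D
Char 4 ('B'): step: R->2, L=5; B->plug->B->R->A->L->C->refl->B->L'->E->R'->H->plug->C
Char 5 ('F'): step: R->3, L=5; F->plug->A->R->H->L->H->refl->D->L'->G->R'->E->plug->E
Char 6 ('E'): step: R->4, L=5; E->plug->E->R->D->L->F->refl->E->L'->C->R'->F->plug->A
Char 7 ('G'): step: R->5, L=5; G->plug->G->R->F->L->A->refl->G->L'->B->R'->E->plug->E
Char 8 ('H'): step: R->6, L=5; H->plug->C->R->B->L->G->refl->A->L'->F->R'->G->plug->G

Answer: CADCEAEG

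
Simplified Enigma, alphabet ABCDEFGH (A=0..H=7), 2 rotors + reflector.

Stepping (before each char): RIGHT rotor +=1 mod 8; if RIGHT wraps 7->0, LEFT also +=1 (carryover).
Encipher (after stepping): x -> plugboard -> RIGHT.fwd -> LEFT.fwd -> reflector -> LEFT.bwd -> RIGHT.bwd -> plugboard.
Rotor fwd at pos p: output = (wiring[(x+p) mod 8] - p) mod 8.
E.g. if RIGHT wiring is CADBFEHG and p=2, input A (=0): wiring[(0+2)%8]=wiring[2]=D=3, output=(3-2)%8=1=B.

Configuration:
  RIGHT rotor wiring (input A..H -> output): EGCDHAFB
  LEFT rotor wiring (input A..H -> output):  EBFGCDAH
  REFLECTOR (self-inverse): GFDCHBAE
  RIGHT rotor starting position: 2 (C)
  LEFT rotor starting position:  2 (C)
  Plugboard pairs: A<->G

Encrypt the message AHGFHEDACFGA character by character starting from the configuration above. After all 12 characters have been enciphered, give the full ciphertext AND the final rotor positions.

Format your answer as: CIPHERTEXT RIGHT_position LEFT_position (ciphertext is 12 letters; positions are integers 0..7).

Answer: CCFBFFCDAAFE 6 3

Derivation:
Char 1 ('A'): step: R->3, L=2; A->plug->G->R->D->L->B->refl->F->L'->F->R'->C->plug->C
Char 2 ('H'): step: R->4, L=2; H->plug->H->R->H->L->H->refl->E->L'->B->R'->C->plug->C
Char 3 ('G'): step: R->5, L=2; G->plug->A->R->D->L->B->refl->F->L'->F->R'->F->plug->F
Char 4 ('F'): step: R->6, L=2; F->plug->F->R->F->L->F->refl->B->L'->D->R'->B->plug->B
Char 5 ('H'): step: R->7, L=2; H->plug->H->R->G->L->C->refl->D->L'->A->R'->F->plug->F
Char 6 ('E'): step: R->0, L->3 (L advanced); E->plug->E->R->H->L->C->refl->D->L'->A->R'->F->plug->F
Char 7 ('D'): step: R->1, L=3; D->plug->D->R->G->L->G->refl->A->L'->C->R'->C->plug->C
Char 8 ('A'): step: R->2, L=3; A->plug->G->R->C->L->A->refl->G->L'->G->R'->D->plug->D
Char 9 ('C'): step: R->3, L=3; C->plug->C->R->F->L->B->refl->F->L'->D->R'->G->plug->A
Char 10 ('F'): step: R->4, L=3; F->plug->F->R->C->L->A->refl->G->L'->G->R'->G->plug->A
Char 11 ('G'): step: R->5, L=3; G->plug->A->R->D->L->F->refl->B->L'->F->R'->F->plug->F
Char 12 ('A'): step: R->6, L=3; A->plug->G->R->B->L->H->refl->E->L'->E->R'->E->plug->E
Final: ciphertext=CCFBFFCDAAFE, RIGHT=6, LEFT=3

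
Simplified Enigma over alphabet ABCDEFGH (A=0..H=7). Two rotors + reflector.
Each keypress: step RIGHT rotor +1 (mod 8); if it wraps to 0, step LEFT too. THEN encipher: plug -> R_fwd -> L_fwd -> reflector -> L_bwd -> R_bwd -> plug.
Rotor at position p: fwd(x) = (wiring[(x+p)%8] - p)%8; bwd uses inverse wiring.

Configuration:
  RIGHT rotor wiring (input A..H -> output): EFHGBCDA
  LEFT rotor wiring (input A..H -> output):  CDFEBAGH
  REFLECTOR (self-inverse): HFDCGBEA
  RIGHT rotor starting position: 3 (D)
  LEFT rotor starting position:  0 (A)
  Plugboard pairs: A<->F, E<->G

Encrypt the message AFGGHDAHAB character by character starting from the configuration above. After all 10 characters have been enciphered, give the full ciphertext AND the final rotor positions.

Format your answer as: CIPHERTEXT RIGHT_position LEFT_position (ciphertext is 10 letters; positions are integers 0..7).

Char 1 ('A'): step: R->4, L=0; A->plug->F->R->B->L->D->refl->C->L'->A->R'->E->plug->G
Char 2 ('F'): step: R->5, L=0; F->plug->A->R->F->L->A->refl->H->L'->H->R'->D->plug->D
Char 3 ('G'): step: R->6, L=0; G->plug->E->R->B->L->D->refl->C->L'->A->R'->F->plug->A
Char 4 ('G'): step: R->7, L=0; G->plug->E->R->H->L->H->refl->A->L'->F->R'->B->plug->B
Char 5 ('H'): step: R->0, L->1 (L advanced); H->plug->H->R->A->L->C->refl->D->L'->C->R'->F->plug->A
Char 6 ('D'): step: R->1, L=1; D->plug->D->R->A->L->C->refl->D->L'->C->R'->F->plug->A
Char 7 ('A'): step: R->2, L=1; A->plug->F->R->G->L->G->refl->E->L'->B->R'->E->plug->G
Char 8 ('H'): step: R->3, L=1; H->plug->H->R->E->L->H->refl->A->L'->D->R'->A->plug->F
Char 9 ('A'): step: R->4, L=1; A->plug->F->R->B->L->E->refl->G->L'->G->R'->B->plug->B
Char 10 ('B'): step: R->5, L=1; B->plug->B->R->G->L->G->refl->E->L'->B->R'->G->plug->E
Final: ciphertext=GDABAAGFBE, RIGHT=5, LEFT=1

Answer: GDABAAGFBE 5 1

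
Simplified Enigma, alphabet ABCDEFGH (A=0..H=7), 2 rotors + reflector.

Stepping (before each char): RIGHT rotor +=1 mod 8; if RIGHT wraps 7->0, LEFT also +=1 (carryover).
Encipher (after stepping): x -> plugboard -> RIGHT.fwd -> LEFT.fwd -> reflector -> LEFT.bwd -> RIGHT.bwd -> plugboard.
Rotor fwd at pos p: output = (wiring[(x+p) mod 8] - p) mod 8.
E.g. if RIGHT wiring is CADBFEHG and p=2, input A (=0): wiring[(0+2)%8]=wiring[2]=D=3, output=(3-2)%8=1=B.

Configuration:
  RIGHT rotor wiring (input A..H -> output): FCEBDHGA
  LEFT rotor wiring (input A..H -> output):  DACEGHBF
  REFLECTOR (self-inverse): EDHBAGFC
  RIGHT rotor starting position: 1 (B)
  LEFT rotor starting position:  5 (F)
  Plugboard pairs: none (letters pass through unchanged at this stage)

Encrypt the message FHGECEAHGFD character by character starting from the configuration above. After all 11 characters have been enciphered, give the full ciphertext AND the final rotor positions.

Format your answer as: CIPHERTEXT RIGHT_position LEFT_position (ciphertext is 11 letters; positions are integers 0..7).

Char 1 ('F'): step: R->2, L=5; F->plug->F->R->G->L->H->refl->C->L'->A->R'->H->plug->H
Char 2 ('H'): step: R->3, L=5; H->plug->H->R->B->L->E->refl->A->L'->C->R'->F->plug->F
Char 3 ('G'): step: R->4, L=5; G->plug->G->R->A->L->C->refl->H->L'->G->R'->F->plug->F
Char 4 ('E'): step: R->5, L=5; E->plug->E->R->F->L->F->refl->G->L'->D->R'->C->plug->C
Char 5 ('C'): step: R->6, L=5; C->plug->C->R->H->L->B->refl->D->L'->E->R'->D->plug->D
Char 6 ('E'): step: R->7, L=5; E->plug->E->R->C->L->A->refl->E->L'->B->R'->A->plug->A
Char 7 ('A'): step: R->0, L->6 (L advanced); A->plug->A->R->F->L->G->refl->F->L'->C->R'->B->plug->B
Char 8 ('H'): step: R->1, L=6; H->plug->H->R->E->L->E->refl->A->L'->G->R'->E->plug->E
Char 9 ('G'): step: R->2, L=6; G->plug->G->R->D->L->C->refl->H->L'->B->R'->C->plug->C
Char 10 ('F'): step: R->3, L=6; F->plug->F->R->C->L->F->refl->G->L'->F->R'->E->plug->E
Char 11 ('D'): step: R->4, L=6; D->plug->D->R->E->L->E->refl->A->L'->G->R'->F->plug->F
Final: ciphertext=HFFCDABECEF, RIGHT=4, LEFT=6

Answer: HFFCDABECEF 4 6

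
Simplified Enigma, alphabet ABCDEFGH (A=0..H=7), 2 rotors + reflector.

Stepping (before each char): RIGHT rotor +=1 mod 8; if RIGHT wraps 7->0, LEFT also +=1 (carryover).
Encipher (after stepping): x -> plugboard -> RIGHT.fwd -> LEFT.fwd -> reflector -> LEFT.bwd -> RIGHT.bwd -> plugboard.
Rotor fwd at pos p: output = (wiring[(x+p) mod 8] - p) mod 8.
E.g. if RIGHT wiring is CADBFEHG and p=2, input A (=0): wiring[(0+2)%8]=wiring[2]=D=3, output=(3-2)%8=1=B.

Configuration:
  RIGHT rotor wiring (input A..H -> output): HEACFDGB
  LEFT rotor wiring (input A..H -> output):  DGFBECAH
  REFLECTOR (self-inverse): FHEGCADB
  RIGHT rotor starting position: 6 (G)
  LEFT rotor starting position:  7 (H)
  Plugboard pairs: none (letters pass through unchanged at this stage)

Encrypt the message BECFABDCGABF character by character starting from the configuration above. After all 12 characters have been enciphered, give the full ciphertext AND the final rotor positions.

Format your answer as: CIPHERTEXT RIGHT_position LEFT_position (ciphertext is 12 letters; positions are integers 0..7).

Char 1 ('B'): step: R->7, L=7; B->plug->B->R->A->L->A->refl->F->L'->F->R'->C->plug->C
Char 2 ('E'): step: R->0, L->0 (L advanced); E->plug->E->R->F->L->C->refl->E->L'->E->R'->B->plug->B
Char 3 ('C'): step: R->1, L=0; C->plug->C->R->B->L->G->refl->D->L'->A->R'->G->plug->G
Char 4 ('F'): step: R->2, L=0; F->plug->F->R->H->L->H->refl->B->L'->D->R'->C->plug->C
Char 5 ('A'): step: R->3, L=0; A->plug->A->R->H->L->H->refl->B->L'->D->R'->D->plug->D
Char 6 ('B'): step: R->4, L=0; B->plug->B->R->H->L->H->refl->B->L'->D->R'->E->plug->E
Char 7 ('D'): step: R->5, L=0; D->plug->D->R->C->L->F->refl->A->L'->G->R'->A->plug->A
Char 8 ('C'): step: R->6, L=0; C->plug->C->R->B->L->G->refl->D->L'->A->R'->A->plug->A
Char 9 ('G'): step: R->7, L=0; G->plug->G->R->E->L->E->refl->C->L'->F->R'->C->plug->C
Char 10 ('A'): step: R->0, L->1 (L advanced); A->plug->A->R->H->L->C->refl->E->L'->B->R'->H->plug->H
Char 11 ('B'): step: R->1, L=1; B->plug->B->R->H->L->C->refl->E->L'->B->R'->C->plug->C
Char 12 ('F'): step: R->2, L=1; F->plug->F->R->H->L->C->refl->E->L'->B->R'->D->plug->D
Final: ciphertext=CBGCDEAACHCD, RIGHT=2, LEFT=1

Answer: CBGCDEAACHCD 2 1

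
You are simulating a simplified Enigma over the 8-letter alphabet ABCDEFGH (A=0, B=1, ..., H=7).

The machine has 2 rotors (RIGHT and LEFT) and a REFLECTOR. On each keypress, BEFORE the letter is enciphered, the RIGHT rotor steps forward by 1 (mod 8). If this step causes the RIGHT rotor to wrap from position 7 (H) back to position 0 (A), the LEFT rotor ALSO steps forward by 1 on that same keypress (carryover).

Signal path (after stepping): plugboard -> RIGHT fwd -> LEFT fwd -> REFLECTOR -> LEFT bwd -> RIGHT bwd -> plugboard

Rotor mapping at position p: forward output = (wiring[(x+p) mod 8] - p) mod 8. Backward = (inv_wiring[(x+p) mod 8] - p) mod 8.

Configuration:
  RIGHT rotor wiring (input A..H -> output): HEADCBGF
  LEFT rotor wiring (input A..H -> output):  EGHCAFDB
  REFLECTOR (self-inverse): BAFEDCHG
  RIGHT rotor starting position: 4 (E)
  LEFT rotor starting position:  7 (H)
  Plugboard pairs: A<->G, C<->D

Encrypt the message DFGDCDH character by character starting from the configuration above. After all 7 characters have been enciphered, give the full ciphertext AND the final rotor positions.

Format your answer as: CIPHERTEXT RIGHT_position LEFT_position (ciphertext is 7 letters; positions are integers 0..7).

Answer: BHAADGC 3 0

Derivation:
Char 1 ('D'): step: R->5, L=7; D->plug->C->R->A->L->C->refl->F->L'->B->R'->B->plug->B
Char 2 ('F'): step: R->6, L=7; F->plug->F->R->F->L->B->refl->A->L'->D->R'->H->plug->H
Char 3 ('G'): step: R->7, L=7; G->plug->A->R->G->L->G->refl->H->L'->C->R'->G->plug->A
Char 4 ('D'): step: R->0, L->0 (L advanced); D->plug->C->R->A->L->E->refl->D->L'->G->R'->G->plug->A
Char 5 ('C'): step: R->1, L=0; C->plug->D->R->B->L->G->refl->H->L'->C->R'->C->plug->D
Char 6 ('D'): step: R->2, L=0; D->plug->C->R->A->L->E->refl->D->L'->G->R'->A->plug->G
Char 7 ('H'): step: R->3, L=0; H->plug->H->R->F->L->F->refl->C->L'->D->R'->D->plug->C
Final: ciphertext=BHAADGC, RIGHT=3, LEFT=0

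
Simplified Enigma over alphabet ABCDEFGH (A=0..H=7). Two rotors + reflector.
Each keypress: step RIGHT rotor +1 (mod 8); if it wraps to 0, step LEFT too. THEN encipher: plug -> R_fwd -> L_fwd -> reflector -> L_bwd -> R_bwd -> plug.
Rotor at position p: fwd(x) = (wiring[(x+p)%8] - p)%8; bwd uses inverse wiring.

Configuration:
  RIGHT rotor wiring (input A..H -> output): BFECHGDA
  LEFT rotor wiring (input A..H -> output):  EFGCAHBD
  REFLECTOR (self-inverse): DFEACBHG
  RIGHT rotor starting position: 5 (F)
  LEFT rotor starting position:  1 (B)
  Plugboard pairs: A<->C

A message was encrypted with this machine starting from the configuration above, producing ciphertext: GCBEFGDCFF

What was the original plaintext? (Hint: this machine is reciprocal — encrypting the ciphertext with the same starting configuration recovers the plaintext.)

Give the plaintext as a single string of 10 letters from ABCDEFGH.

Answer: BBGBBBBFBA

Derivation:
Char 1 ('G'): step: R->6, L=1; G->plug->G->R->B->L->F->refl->B->L'->C->R'->B->plug->B
Char 2 ('C'): step: R->7, L=1; C->plug->A->R->B->L->F->refl->B->L'->C->R'->B->plug->B
Char 3 ('B'): step: R->0, L->2 (L advanced); B->plug->B->R->F->L->B->refl->F->L'->D->R'->G->plug->G
Char 4 ('E'): step: R->1, L=2; E->plug->E->R->F->L->B->refl->F->L'->D->R'->B->plug->B
Char 5 ('F'): step: R->2, L=2; F->plug->F->R->G->L->C->refl->E->L'->A->R'->B->plug->B
Char 6 ('G'): step: R->3, L=2; G->plug->G->R->C->L->G->refl->H->L'->E->R'->B->plug->B
Char 7 ('D'): step: R->4, L=2; D->plug->D->R->E->L->H->refl->G->L'->C->R'->B->plug->B
Char 8 ('C'): step: R->5, L=2; C->plug->A->R->B->L->A->refl->D->L'->H->R'->F->plug->F
Char 9 ('F'): step: R->6, L=2; F->plug->F->R->E->L->H->refl->G->L'->C->R'->B->plug->B
Char 10 ('F'): step: R->7, L=2; F->plug->F->R->A->L->E->refl->C->L'->G->R'->C->plug->A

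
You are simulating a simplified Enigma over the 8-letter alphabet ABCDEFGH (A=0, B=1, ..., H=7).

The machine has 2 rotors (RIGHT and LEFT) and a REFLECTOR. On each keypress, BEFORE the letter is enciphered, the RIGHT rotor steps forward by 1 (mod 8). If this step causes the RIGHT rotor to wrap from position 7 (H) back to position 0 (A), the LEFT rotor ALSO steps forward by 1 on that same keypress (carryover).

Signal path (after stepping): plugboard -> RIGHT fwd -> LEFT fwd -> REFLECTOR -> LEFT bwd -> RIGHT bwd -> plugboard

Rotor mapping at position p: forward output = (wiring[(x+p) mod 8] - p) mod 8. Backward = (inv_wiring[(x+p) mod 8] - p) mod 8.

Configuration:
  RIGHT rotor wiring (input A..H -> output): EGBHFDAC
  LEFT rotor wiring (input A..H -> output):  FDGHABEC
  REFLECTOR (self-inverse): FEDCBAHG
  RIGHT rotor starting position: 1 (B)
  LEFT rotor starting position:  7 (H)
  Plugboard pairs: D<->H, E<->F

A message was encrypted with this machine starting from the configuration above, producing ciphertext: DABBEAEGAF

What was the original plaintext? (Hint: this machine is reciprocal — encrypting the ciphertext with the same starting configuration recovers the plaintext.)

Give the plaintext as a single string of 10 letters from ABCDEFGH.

Answer: AFCFFDDEHE

Derivation:
Char 1 ('D'): step: R->2, L=7; D->plug->H->R->E->L->A->refl->F->L'->H->R'->A->plug->A
Char 2 ('A'): step: R->3, L=7; A->plug->A->R->E->L->A->refl->F->L'->H->R'->E->plug->F
Char 3 ('B'): step: R->4, L=7; B->plug->B->R->H->L->F->refl->A->L'->E->R'->C->plug->C
Char 4 ('B'): step: R->5, L=7; B->plug->B->R->D->L->H->refl->G->L'->B->R'->E->plug->F
Char 5 ('E'): step: R->6, L=7; E->plug->F->R->B->L->G->refl->H->L'->D->R'->E->plug->F
Char 6 ('A'): step: R->7, L=7; A->plug->A->R->D->L->H->refl->G->L'->B->R'->H->plug->D
Char 7 ('E'): step: R->0, L->0 (L advanced); E->plug->F->R->D->L->H->refl->G->L'->C->R'->H->plug->D
Char 8 ('G'): step: R->1, L=0; G->plug->G->R->B->L->D->refl->C->L'->H->R'->F->plug->E
Char 9 ('A'): step: R->2, L=0; A->plug->A->R->H->L->C->refl->D->L'->B->R'->D->plug->H
Char 10 ('F'): step: R->3, L=0; F->plug->E->R->H->L->C->refl->D->L'->B->R'->F->plug->E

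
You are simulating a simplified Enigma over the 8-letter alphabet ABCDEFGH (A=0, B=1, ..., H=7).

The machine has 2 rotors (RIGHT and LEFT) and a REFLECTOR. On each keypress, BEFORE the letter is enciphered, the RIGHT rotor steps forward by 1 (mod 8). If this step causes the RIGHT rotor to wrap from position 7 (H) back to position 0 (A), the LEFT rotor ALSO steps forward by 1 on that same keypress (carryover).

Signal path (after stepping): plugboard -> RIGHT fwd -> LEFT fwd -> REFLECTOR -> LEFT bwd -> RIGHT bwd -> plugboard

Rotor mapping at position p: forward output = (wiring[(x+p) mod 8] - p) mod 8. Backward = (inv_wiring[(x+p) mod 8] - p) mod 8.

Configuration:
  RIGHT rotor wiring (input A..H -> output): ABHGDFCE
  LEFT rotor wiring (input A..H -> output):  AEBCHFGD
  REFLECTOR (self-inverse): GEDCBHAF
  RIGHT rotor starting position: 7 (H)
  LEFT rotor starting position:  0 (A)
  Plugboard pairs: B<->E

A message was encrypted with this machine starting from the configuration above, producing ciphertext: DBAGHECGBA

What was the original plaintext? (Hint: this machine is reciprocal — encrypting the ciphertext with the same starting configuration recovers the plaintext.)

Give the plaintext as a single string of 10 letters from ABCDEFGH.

Answer: ADHEBCADCD

Derivation:
Char 1 ('D'): step: R->0, L->1 (L advanced); D->plug->D->R->G->L->C->refl->D->L'->A->R'->A->plug->A
Char 2 ('B'): step: R->1, L=1; B->plug->E->R->E->L->E->refl->B->L'->C->R'->D->plug->D
Char 3 ('A'): step: R->2, L=1; A->plug->A->R->F->L->F->refl->H->L'->H->R'->H->plug->H
Char 4 ('G'): step: R->3, L=1; G->plug->G->R->G->L->C->refl->D->L'->A->R'->B->plug->E
Char 5 ('H'): step: R->4, L=1; H->plug->H->R->C->L->B->refl->E->L'->E->R'->E->plug->B
Char 6 ('E'): step: R->5, L=1; E->plug->B->R->F->L->F->refl->H->L'->H->R'->C->plug->C
Char 7 ('C'): step: R->6, L=1; C->plug->C->R->C->L->B->refl->E->L'->E->R'->A->plug->A
Char 8 ('G'): step: R->7, L=1; G->plug->G->R->G->L->C->refl->D->L'->A->R'->D->plug->D
Char 9 ('B'): step: R->0, L->2 (L advanced); B->plug->E->R->D->L->D->refl->C->L'->H->R'->C->plug->C
Char 10 ('A'): step: R->1, L=2; A->plug->A->R->A->L->H->refl->F->L'->C->R'->D->plug->D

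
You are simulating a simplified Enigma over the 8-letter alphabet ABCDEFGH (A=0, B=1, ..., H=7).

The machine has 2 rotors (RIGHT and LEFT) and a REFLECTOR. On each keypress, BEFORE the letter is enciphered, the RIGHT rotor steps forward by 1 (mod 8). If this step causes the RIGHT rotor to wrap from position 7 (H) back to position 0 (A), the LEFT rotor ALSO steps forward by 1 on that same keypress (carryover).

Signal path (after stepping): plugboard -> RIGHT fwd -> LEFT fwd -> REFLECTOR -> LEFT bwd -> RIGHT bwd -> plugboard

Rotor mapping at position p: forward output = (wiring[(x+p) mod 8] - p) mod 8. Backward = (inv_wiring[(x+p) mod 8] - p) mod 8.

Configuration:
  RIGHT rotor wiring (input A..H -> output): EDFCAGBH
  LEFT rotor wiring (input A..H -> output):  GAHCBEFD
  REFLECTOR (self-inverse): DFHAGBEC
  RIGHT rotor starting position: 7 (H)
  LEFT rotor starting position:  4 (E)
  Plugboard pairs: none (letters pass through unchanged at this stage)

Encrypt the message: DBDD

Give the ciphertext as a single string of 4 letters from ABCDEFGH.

Answer: HCHC

Derivation:
Char 1 ('D'): step: R->0, L->5 (L advanced); D->plug->D->R->C->L->G->refl->E->L'->H->R'->H->plug->H
Char 2 ('B'): step: R->1, L=5; B->plug->B->R->E->L->D->refl->A->L'->B->R'->C->plug->C
Char 3 ('D'): step: R->2, L=5; D->plug->D->R->E->L->D->refl->A->L'->B->R'->H->plug->H
Char 4 ('D'): step: R->3, L=5; D->plug->D->R->G->L->F->refl->B->L'->D->R'->C->plug->C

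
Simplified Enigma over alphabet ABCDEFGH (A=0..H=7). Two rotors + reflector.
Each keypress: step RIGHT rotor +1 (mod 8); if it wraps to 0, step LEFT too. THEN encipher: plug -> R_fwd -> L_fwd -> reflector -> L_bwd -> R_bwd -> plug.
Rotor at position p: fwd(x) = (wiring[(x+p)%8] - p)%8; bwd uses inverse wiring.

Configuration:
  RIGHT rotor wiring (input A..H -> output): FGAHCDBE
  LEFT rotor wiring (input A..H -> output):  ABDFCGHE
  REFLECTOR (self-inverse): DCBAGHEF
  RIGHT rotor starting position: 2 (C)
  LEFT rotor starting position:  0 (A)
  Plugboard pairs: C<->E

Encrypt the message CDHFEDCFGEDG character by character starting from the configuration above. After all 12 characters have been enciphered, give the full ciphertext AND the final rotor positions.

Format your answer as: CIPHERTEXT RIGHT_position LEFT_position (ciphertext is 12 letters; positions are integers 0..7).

Answer: AFEGAHABCFAE 6 1

Derivation:
Char 1 ('C'): step: R->3, L=0; C->plug->E->R->B->L->B->refl->C->L'->E->R'->A->plug->A
Char 2 ('D'): step: R->4, L=0; D->plug->D->R->A->L->A->refl->D->L'->C->R'->F->plug->F
Char 3 ('H'): step: R->5, L=0; H->plug->H->R->F->L->G->refl->E->L'->H->R'->C->plug->E
Char 4 ('F'): step: R->6, L=0; F->plug->F->R->B->L->B->refl->C->L'->E->R'->G->plug->G
Char 5 ('E'): step: R->7, L=0; E->plug->C->R->H->L->E->refl->G->L'->F->R'->A->plug->A
Char 6 ('D'): step: R->0, L->1 (L advanced); D->plug->D->R->H->L->H->refl->F->L'->E->R'->H->plug->H
Char 7 ('C'): step: R->1, L=1; C->plug->E->R->C->L->E->refl->G->L'->F->R'->A->plug->A
Char 8 ('F'): step: R->2, L=1; F->plug->F->R->C->L->E->refl->G->L'->F->R'->B->plug->B
Char 9 ('G'): step: R->3, L=1; G->plug->G->R->D->L->B->refl->C->L'->B->R'->E->plug->C
Char 10 ('E'): step: R->4, L=1; E->plug->C->R->F->L->G->refl->E->L'->C->R'->F->plug->F
Char 11 ('D'): step: R->5, L=1; D->plug->D->R->A->L->A->refl->D->L'->G->R'->A->plug->A
Char 12 ('G'): step: R->6, L=1; G->plug->G->R->E->L->F->refl->H->L'->H->R'->C->plug->E
Final: ciphertext=AFEGAHABCFAE, RIGHT=6, LEFT=1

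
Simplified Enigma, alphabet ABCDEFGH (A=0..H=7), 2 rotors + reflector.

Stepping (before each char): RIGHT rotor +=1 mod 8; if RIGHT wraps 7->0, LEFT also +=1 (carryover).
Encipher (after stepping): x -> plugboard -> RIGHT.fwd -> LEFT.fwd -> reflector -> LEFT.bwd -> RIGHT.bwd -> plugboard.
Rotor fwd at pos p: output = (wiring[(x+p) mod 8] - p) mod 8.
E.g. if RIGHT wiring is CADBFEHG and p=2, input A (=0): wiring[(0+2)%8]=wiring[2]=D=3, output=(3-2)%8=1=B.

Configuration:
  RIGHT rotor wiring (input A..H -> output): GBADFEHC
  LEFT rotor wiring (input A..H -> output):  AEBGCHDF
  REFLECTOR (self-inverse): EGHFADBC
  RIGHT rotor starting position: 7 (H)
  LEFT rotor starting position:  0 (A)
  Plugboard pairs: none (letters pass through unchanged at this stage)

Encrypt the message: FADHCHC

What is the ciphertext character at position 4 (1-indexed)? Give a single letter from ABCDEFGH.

Char 1 ('F'): step: R->0, L->1 (L advanced); F->plug->F->R->E->L->G->refl->B->L'->D->R'->D->plug->D
Char 2 ('A'): step: R->1, L=1; A->plug->A->R->A->L->D->refl->F->L'->C->R'->C->plug->C
Char 3 ('D'): step: R->2, L=1; D->plug->D->R->C->L->F->refl->D->L'->A->R'->F->plug->F
Char 4 ('H'): step: R->3, L=1; H->plug->H->R->F->L->C->refl->H->L'->H->R'->E->plug->E

E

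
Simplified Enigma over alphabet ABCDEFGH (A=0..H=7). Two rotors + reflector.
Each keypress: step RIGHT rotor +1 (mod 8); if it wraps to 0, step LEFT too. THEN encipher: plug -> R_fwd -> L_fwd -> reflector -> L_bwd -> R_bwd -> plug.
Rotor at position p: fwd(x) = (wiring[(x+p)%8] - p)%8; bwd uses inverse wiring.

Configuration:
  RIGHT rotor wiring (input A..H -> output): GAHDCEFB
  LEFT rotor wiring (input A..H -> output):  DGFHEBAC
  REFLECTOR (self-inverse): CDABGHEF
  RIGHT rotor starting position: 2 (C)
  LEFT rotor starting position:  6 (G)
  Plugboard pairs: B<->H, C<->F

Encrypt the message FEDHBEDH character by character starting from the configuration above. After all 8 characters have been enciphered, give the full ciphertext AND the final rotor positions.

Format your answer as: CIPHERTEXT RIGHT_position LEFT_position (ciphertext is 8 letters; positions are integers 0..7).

Char 1 ('F'): step: R->3, L=6; F->plug->C->R->B->L->E->refl->G->L'->G->R'->E->plug->E
Char 2 ('E'): step: R->4, L=6; E->plug->E->R->C->L->F->refl->H->L'->E->R'->F->plug->C
Char 3 ('D'): step: R->5, L=6; D->plug->D->R->B->L->E->refl->G->L'->G->R'->G->plug->G
Char 4 ('H'): step: R->6, L=6; H->plug->B->R->D->L->A->refl->C->L'->A->R'->C->plug->F
Char 5 ('B'): step: R->7, L=6; B->plug->H->R->G->L->G->refl->E->L'->B->R'->C->plug->F
Char 6 ('E'): step: R->0, L->7 (L advanced); E->plug->E->R->C->L->H->refl->F->L'->F->R'->G->plug->G
Char 7 ('D'): step: R->1, L=7; D->plug->D->R->B->L->E->refl->G->L'->D->R'->E->plug->E
Char 8 ('H'): step: R->2, L=7; H->plug->B->R->B->L->E->refl->G->L'->D->R'->E->plug->E
Final: ciphertext=ECGFFGEE, RIGHT=2, LEFT=7

Answer: ECGFFGEE 2 7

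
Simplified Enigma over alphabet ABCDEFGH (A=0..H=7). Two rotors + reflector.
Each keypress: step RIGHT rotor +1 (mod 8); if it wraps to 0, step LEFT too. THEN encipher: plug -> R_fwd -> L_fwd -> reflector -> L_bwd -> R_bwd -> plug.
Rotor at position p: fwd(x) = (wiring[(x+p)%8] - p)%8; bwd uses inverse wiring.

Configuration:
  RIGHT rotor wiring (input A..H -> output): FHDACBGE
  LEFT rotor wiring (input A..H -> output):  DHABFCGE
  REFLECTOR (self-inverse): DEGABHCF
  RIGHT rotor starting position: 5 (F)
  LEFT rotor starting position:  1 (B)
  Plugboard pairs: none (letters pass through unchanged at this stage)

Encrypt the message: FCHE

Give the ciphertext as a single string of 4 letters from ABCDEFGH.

Answer: BHGF

Derivation:
Char 1 ('F'): step: R->6, L=1; F->plug->F->R->C->L->A->refl->D->L'->G->R'->B->plug->B
Char 2 ('C'): step: R->7, L=1; C->plug->C->R->A->L->G->refl->C->L'->H->R'->H->plug->H
Char 3 ('H'): step: R->0, L->2 (L advanced); H->plug->H->R->E->L->E->refl->B->L'->G->R'->G->plug->G
Char 4 ('E'): step: R->1, L=2; E->plug->E->R->A->L->G->refl->C->L'->F->R'->F->plug->F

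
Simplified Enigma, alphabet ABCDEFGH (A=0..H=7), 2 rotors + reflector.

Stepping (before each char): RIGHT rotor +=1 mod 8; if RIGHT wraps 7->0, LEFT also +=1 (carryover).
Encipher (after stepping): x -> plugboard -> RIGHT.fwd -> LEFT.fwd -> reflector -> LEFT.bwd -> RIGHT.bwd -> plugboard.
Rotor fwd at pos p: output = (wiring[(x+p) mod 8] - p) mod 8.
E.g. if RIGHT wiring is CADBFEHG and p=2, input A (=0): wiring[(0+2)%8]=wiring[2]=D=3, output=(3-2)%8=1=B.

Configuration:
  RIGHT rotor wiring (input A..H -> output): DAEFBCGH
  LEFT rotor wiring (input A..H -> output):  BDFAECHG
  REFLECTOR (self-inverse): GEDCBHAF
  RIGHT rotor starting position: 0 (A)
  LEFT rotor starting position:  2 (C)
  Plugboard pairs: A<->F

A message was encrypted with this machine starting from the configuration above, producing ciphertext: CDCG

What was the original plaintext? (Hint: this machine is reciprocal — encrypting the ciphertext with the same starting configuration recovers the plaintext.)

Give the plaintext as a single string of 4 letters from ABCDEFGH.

Char 1 ('C'): step: R->1, L=2; C->plug->C->R->E->L->F->refl->H->L'->G->R'->G->plug->G
Char 2 ('D'): step: R->2, L=2; D->plug->D->R->A->L->D->refl->C->L'->C->R'->A->plug->F
Char 3 ('C'): step: R->3, L=2; C->plug->C->R->H->L->B->refl->E->L'->F->R'->G->plug->G
Char 4 ('G'): step: R->4, L=2; G->plug->G->R->A->L->D->refl->C->L'->C->R'->C->plug->C

Answer: GFGC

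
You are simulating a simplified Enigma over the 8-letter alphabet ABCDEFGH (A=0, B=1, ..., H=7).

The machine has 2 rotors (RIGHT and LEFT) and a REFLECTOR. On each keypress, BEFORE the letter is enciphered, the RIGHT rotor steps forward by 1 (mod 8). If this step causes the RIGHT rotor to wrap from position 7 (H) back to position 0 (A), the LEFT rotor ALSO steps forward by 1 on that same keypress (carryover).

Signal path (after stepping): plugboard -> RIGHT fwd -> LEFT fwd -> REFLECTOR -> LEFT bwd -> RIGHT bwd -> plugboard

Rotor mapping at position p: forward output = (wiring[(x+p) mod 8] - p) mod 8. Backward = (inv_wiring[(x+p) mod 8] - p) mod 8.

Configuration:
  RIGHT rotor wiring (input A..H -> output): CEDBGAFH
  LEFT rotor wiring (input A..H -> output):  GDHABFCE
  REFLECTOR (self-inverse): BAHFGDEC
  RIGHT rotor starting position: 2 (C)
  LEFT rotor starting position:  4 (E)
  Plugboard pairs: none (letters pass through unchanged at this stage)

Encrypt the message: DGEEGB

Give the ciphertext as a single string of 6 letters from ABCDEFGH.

Answer: FACCBH

Derivation:
Char 1 ('D'): step: R->3, L=4; D->plug->D->R->C->L->G->refl->E->L'->H->R'->F->plug->F
Char 2 ('G'): step: R->4, L=4; G->plug->G->R->H->L->E->refl->G->L'->C->R'->A->plug->A
Char 3 ('E'): step: R->5, L=4; E->plug->E->R->H->L->E->refl->G->L'->C->R'->C->plug->C
Char 4 ('E'): step: R->6, L=4; E->plug->E->R->F->L->H->refl->C->L'->E->R'->C->plug->C
Char 5 ('G'): step: R->7, L=4; G->plug->G->R->B->L->B->refl->A->L'->D->R'->B->plug->B
Char 6 ('B'): step: R->0, L->5 (L advanced); B->plug->B->R->E->L->G->refl->E->L'->H->R'->H->plug->H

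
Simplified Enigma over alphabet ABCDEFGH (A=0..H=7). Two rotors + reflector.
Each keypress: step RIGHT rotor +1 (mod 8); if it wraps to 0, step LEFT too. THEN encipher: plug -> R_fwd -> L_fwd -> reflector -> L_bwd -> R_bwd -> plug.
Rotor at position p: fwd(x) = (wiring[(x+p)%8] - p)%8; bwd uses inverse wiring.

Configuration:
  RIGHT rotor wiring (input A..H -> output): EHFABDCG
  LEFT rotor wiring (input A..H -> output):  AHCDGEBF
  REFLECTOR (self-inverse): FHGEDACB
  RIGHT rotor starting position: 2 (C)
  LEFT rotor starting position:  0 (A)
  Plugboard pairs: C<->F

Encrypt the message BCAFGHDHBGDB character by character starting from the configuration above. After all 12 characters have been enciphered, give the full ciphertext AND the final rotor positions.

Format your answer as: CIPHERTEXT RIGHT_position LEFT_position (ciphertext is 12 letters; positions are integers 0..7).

Char 1 ('B'): step: R->3, L=0; B->plug->B->R->G->L->B->refl->H->L'->B->R'->F->plug->C
Char 2 ('C'): step: R->4, L=0; C->plug->F->R->D->L->D->refl->E->L'->F->R'->A->plug->A
Char 3 ('A'): step: R->5, L=0; A->plug->A->R->G->L->B->refl->H->L'->B->R'->C->plug->F
Char 4 ('F'): step: R->6, L=0; F->plug->C->R->G->L->B->refl->H->L'->B->R'->D->plug->D
Char 5 ('G'): step: R->7, L=0; G->plug->G->R->E->L->G->refl->C->L'->C->R'->F->plug->C
Char 6 ('H'): step: R->0, L->1 (L advanced); H->plug->H->R->G->L->E->refl->D->L'->E->R'->A->plug->A
Char 7 ('D'): step: R->1, L=1; D->plug->D->R->A->L->G->refl->C->L'->C->R'->E->plug->E
Char 8 ('H'): step: R->2, L=1; H->plug->H->R->F->L->A->refl->F->L'->D->R'->A->plug->A
Char 9 ('B'): step: R->3, L=1; B->plug->B->R->G->L->E->refl->D->L'->E->R'->G->plug->G
Char 10 ('G'): step: R->4, L=1; G->plug->G->R->B->L->B->refl->H->L'->H->R'->B->plug->B
Char 11 ('D'): step: R->5, L=1; D->plug->D->R->H->L->H->refl->B->L'->B->R'->C->plug->F
Char 12 ('B'): step: R->6, L=1; B->plug->B->R->A->L->G->refl->C->L'->C->R'->F->plug->C
Final: ciphertext=CAFDCAEAGBFC, RIGHT=6, LEFT=1

Answer: CAFDCAEAGBFC 6 1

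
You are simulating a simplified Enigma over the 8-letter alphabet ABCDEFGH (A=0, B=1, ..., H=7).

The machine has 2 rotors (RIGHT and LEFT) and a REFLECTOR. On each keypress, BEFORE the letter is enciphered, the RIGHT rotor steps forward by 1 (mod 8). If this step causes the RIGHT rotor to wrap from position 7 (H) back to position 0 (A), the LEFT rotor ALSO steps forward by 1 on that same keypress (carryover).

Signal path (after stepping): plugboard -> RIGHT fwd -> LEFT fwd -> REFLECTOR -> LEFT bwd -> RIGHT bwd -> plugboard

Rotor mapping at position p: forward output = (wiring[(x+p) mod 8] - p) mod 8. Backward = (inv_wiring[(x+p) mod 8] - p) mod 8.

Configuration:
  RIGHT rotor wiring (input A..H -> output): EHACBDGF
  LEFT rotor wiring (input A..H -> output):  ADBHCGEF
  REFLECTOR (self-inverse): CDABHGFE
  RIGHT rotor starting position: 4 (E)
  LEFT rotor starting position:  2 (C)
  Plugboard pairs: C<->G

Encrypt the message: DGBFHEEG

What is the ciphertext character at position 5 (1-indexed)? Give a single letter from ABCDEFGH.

Char 1 ('D'): step: R->5, L=2; D->plug->D->R->H->L->B->refl->D->L'->F->R'->G->plug->C
Char 2 ('G'): step: R->6, L=2; G->plug->C->R->G->L->G->refl->F->L'->B->R'->D->plug->D
Char 3 ('B'): step: R->7, L=2; B->plug->B->R->F->L->D->refl->B->L'->H->R'->H->plug->H
Char 4 ('F'): step: R->0, L->3 (L advanced); F->plug->F->R->D->L->B->refl->D->L'->C->R'->D->plug->D
Char 5 ('H'): step: R->1, L=3; H->plug->H->R->D->L->B->refl->D->L'->C->R'->E->plug->E

E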